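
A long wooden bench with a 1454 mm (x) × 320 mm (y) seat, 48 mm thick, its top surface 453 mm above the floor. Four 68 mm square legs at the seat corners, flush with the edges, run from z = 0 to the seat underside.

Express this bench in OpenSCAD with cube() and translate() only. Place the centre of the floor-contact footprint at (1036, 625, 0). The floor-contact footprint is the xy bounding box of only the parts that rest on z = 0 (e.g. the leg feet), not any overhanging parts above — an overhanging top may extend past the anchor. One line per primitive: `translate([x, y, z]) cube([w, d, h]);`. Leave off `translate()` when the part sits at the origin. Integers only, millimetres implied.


translate([309, 465, 405]) cube([1454, 320, 48]);
translate([309, 465, 0]) cube([68, 68, 405]);
translate([309, 717, 0]) cube([68, 68, 405]);
translate([1695, 465, 0]) cube([68, 68, 405]);
translate([1695, 717, 0]) cube([68, 68, 405]);


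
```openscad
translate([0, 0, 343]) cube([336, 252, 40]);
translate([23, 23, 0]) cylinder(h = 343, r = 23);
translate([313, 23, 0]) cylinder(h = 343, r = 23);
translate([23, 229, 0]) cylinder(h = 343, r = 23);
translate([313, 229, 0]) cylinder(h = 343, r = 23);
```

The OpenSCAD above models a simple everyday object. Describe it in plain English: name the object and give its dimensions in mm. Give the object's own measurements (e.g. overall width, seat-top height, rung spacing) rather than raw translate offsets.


A simple wooden stool: a rectangular seat 336 mm (x) by 252 mm (y), 40 mm thick, top face at z = 383 mm, on four round legs, each 46 mm in diameter. The legs rest on z = 0, each leg's axis is inset half a diameter from the nearest pair of seat edges (so the leg's bounding box is flush with the corner).


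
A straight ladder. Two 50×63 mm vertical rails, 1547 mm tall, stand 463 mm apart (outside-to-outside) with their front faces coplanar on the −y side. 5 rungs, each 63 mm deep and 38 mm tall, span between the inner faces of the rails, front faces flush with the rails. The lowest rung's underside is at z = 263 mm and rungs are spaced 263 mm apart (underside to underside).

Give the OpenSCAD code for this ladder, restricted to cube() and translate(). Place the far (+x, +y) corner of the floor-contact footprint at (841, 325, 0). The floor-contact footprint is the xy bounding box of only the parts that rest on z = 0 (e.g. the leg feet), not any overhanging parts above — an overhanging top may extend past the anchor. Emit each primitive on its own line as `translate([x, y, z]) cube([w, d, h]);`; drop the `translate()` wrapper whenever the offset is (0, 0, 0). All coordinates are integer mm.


translate([378, 262, 0]) cube([50, 63, 1547]);
translate([791, 262, 0]) cube([50, 63, 1547]);
translate([428, 262, 263]) cube([363, 63, 38]);
translate([428, 262, 526]) cube([363, 63, 38]);
translate([428, 262, 789]) cube([363, 63, 38]);
translate([428, 262, 1052]) cube([363, 63, 38]);
translate([428, 262, 1315]) cube([363, 63, 38]);


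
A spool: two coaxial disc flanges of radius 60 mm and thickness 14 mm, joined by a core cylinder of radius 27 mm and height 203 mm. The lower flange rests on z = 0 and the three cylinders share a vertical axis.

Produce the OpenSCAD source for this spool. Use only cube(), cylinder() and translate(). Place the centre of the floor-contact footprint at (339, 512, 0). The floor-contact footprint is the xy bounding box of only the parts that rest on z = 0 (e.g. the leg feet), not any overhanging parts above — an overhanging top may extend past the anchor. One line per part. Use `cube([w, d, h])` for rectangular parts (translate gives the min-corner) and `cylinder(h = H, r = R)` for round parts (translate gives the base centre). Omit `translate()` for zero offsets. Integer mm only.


translate([339, 512, 0]) cylinder(h = 14, r = 60);
translate([339, 512, 14]) cylinder(h = 203, r = 27);
translate([339, 512, 217]) cylinder(h = 14, r = 60);


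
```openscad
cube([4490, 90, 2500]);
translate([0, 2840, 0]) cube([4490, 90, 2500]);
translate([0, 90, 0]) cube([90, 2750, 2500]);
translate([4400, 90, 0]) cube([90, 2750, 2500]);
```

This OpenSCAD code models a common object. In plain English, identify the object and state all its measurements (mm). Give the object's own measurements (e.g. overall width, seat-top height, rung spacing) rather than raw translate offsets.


The wall frame of a small rectangular building: four walls, each 2500 mm tall and 90 mm thick, enclosing a footprint 4490 mm (x) by 2930 mm (y) outside-to-outside, with no floor or roof. The front and back walls (the −y and +y sides) span the full width; the two side walls fit between them.


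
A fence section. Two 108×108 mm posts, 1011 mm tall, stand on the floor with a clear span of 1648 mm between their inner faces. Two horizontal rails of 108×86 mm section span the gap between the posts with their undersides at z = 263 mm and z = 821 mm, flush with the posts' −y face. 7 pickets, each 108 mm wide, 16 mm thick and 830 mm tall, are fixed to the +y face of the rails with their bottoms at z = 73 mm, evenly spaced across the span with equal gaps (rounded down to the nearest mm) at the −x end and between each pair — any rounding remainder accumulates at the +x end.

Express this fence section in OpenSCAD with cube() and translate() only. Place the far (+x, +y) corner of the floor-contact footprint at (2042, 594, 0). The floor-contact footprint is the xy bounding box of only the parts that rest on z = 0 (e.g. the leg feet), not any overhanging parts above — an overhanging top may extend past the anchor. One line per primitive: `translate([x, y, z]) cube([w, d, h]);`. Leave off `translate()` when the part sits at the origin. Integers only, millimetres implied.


translate([178, 486, 0]) cube([108, 108, 1011]);
translate([1934, 486, 0]) cube([108, 108, 1011]);
translate([286, 486, 263]) cube([1648, 108, 86]);
translate([286, 486, 821]) cube([1648, 108, 86]);
translate([397, 594, 73]) cube([108, 16, 830]);
translate([616, 594, 73]) cube([108, 16, 830]);
translate([835, 594, 73]) cube([108, 16, 830]);
translate([1054, 594, 73]) cube([108, 16, 830]);
translate([1273, 594, 73]) cube([108, 16, 830]);
translate([1492, 594, 73]) cube([108, 16, 830]);
translate([1711, 594, 73]) cube([108, 16, 830]);


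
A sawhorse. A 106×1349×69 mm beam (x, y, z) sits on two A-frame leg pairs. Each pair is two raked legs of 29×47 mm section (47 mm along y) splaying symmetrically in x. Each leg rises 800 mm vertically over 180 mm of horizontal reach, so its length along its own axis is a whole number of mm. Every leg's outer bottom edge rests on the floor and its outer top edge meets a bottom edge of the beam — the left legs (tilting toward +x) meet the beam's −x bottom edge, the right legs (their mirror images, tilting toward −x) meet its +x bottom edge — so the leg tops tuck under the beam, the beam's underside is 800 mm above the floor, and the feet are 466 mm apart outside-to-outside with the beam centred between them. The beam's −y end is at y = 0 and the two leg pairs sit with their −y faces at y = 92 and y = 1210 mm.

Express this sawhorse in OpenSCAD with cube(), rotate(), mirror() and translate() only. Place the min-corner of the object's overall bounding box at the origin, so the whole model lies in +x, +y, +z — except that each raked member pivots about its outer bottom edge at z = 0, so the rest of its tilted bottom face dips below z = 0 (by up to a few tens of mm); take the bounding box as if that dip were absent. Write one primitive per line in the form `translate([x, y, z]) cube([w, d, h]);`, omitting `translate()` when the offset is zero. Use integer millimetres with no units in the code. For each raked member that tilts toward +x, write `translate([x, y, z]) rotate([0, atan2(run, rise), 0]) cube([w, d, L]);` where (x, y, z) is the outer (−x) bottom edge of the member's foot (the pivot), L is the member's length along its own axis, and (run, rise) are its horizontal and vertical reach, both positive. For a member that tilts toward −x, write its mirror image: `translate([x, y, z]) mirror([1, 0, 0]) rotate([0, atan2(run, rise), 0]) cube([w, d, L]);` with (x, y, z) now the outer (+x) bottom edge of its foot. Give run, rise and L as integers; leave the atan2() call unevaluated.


// leg length = √(180² + 800²) = 820
// right-leg outer foot x = 2·180 + 106 = 466
// beam min-corner = (180, 0, 800)
translate([180, 0, 800]) cube([106, 1349, 69]);
translate([0, 92, 0]) rotate([0, atan2(180, 800), 0]) cube([29, 47, 820]);
translate([466, 92, 0]) mirror([1, 0, 0]) rotate([0, atan2(180, 800), 0]) cube([29, 47, 820]);
translate([0, 1210, 0]) rotate([0, atan2(180, 800), 0]) cube([29, 47, 820]);
translate([466, 1210, 0]) mirror([1, 0, 0]) rotate([0, atan2(180, 800), 0]) cube([29, 47, 820]);


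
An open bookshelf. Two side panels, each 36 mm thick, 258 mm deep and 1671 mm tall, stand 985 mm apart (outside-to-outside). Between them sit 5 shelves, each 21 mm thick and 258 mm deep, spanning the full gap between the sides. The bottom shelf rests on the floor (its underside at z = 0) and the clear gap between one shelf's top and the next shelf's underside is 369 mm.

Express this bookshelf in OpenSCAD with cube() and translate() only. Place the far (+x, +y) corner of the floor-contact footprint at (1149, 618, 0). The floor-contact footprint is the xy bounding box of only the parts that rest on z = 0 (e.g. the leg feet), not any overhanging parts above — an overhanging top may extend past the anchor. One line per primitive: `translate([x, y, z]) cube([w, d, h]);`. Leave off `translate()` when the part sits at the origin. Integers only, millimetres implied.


translate([164, 360, 0]) cube([36, 258, 1671]);
translate([1113, 360, 0]) cube([36, 258, 1671]);
translate([200, 360, 0]) cube([913, 258, 21]);
translate([200, 360, 390]) cube([913, 258, 21]);
translate([200, 360, 780]) cube([913, 258, 21]);
translate([200, 360, 1170]) cube([913, 258, 21]);
translate([200, 360, 1560]) cube([913, 258, 21]);


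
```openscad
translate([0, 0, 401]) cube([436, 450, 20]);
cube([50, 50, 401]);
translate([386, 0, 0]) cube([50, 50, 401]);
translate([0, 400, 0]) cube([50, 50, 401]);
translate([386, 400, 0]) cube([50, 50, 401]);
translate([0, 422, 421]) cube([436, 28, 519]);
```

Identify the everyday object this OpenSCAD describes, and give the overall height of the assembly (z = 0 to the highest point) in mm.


A chair. The overall height is 940 mm.

A slab on four corner posts with a tall panel at the back — a chair. The seat slab sits at z = 401 with thickness 20, and the 519 mm backrest starts at the seat top, so the overall height is 401 + 20 + 519 = 940 mm.


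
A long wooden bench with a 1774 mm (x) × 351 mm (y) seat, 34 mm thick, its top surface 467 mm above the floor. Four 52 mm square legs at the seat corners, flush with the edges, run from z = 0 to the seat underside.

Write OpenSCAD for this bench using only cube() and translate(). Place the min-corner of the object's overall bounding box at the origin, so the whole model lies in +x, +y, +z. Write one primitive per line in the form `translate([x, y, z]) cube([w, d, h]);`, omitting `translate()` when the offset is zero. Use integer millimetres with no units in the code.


translate([0, 0, 433]) cube([1774, 351, 34]);
cube([52, 52, 433]);
translate([0, 299, 0]) cube([52, 52, 433]);
translate([1722, 0, 0]) cube([52, 52, 433]);
translate([1722, 299, 0]) cube([52, 52, 433]);


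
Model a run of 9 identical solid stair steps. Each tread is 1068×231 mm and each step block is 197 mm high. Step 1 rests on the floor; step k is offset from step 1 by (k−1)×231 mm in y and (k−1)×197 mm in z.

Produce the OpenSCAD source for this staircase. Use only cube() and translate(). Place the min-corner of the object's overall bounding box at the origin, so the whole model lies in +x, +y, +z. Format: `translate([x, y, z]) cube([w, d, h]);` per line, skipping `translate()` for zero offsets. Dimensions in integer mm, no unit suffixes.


cube([1068, 231, 197]);
translate([0, 231, 197]) cube([1068, 231, 197]);
translate([0, 462, 394]) cube([1068, 231, 197]);
translate([0, 693, 591]) cube([1068, 231, 197]);
translate([0, 924, 788]) cube([1068, 231, 197]);
translate([0, 1155, 985]) cube([1068, 231, 197]);
translate([0, 1386, 1182]) cube([1068, 231, 197]);
translate([0, 1617, 1379]) cube([1068, 231, 197]);
translate([0, 1848, 1576]) cube([1068, 231, 197]);


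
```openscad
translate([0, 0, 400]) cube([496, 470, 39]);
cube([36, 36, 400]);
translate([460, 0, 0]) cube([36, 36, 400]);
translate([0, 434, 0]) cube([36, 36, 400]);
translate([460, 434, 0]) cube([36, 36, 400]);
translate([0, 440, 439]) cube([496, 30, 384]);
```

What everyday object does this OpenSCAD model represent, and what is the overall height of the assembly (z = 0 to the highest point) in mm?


A chair. The overall height is 823 mm.

A slab on four corner posts with a tall panel at the back — a chair. The seat slab sits at z = 400 with thickness 39, and the 384 mm backrest starts at the seat top, so the overall height is 400 + 39 + 384 = 823 mm.


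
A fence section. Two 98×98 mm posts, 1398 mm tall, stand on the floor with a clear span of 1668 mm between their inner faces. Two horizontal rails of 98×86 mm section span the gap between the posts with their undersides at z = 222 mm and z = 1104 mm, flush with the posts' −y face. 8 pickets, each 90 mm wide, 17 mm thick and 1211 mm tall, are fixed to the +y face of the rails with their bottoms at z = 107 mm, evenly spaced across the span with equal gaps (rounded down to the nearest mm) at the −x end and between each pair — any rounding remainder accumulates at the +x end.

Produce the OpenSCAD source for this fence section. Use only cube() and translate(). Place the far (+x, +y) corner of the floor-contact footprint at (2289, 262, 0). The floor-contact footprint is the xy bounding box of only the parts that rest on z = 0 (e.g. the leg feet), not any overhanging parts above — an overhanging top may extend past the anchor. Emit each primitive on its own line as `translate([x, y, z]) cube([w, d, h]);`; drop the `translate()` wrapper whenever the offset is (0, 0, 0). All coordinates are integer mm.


translate([425, 164, 0]) cube([98, 98, 1398]);
translate([2191, 164, 0]) cube([98, 98, 1398]);
translate([523, 164, 222]) cube([1668, 98, 86]);
translate([523, 164, 1104]) cube([1668, 98, 86]);
translate([628, 262, 107]) cube([90, 17, 1211]);
translate([823, 262, 107]) cube([90, 17, 1211]);
translate([1018, 262, 107]) cube([90, 17, 1211]);
translate([1213, 262, 107]) cube([90, 17, 1211]);
translate([1408, 262, 107]) cube([90, 17, 1211]);
translate([1603, 262, 107]) cube([90, 17, 1211]);
translate([1798, 262, 107]) cube([90, 17, 1211]);
translate([1993, 262, 107]) cube([90, 17, 1211]);


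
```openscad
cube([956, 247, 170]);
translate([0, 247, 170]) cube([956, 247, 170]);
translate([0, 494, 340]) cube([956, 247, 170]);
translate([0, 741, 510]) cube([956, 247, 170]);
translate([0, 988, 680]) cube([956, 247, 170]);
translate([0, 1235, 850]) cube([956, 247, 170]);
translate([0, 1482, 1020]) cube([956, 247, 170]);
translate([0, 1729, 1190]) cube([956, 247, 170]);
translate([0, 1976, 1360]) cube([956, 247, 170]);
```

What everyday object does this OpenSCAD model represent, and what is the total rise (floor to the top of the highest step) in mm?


A staircase. The total rise is 1530 mm.

9 identical blocks, each offset up and back from the previous — a staircase. Each step is 170 mm tall and there are 9 of them, so the total rise is 9 × 170 = 1530 mm.


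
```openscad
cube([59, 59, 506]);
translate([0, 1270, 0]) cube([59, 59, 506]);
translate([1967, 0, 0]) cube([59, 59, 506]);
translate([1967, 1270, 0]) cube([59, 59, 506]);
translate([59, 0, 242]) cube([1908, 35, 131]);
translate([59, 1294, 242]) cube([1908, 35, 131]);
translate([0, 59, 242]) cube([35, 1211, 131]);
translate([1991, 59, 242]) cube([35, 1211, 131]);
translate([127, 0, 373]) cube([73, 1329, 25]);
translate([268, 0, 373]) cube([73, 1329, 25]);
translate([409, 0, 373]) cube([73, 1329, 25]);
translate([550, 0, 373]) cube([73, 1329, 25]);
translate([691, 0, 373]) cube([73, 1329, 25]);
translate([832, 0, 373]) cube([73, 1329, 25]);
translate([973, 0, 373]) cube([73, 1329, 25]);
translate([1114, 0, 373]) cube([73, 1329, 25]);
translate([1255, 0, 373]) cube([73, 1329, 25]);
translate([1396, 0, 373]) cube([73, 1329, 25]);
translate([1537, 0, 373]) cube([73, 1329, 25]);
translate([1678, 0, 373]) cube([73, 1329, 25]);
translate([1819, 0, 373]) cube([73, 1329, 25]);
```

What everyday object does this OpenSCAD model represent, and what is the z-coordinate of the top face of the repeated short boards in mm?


A bed frame. The slat-top height is 398 mm.

Four posts, four rails, and a row of slats — a bed frame. Slats sit on the rails at z = 242 + 131 = 373; with slat thickness 25, the top is 398 mm.


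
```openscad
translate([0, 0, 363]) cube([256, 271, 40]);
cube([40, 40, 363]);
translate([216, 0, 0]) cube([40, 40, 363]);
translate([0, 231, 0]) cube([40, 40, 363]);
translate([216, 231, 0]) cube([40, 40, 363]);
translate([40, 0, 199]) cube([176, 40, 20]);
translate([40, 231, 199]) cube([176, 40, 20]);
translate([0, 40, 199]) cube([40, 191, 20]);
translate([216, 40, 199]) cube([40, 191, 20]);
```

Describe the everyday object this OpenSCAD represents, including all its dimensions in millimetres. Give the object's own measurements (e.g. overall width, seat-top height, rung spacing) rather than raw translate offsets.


A four-legged stool. The seat is a 256×271×40 mm slab whose top surface is at z = 403 mm; four square legs, each 40×40 mm in cross-section, run from the floor (z = 0) to the underside of the seat, each flush with a corner of the seat. Four stretchers, 40 mm wide and 20 mm tall, connect adjacent legs with their undersides at z = 199 mm, each running between the inner faces of the legs it joins and aligned with the legs' outer faces on the other axis.


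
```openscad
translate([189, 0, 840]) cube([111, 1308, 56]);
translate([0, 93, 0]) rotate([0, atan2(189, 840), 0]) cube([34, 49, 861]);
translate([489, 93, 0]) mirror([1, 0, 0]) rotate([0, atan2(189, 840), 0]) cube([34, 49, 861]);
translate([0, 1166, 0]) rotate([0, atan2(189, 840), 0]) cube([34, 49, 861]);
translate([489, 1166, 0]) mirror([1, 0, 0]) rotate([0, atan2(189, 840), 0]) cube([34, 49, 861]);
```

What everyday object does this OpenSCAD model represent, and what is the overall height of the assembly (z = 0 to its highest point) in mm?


A sawhorse. The overall height is 896 mm.

A beam across two mirrored pairs of raked legs — a sawhorse. The beam's underside is at z = 840 (matching the legs' vertical rise in atan2(189, 840)) and the beam is 56 mm tall, so its top is at 840 + 56 = 896 mm. The raked legs top out at the beam's underside, so that is the highest point.


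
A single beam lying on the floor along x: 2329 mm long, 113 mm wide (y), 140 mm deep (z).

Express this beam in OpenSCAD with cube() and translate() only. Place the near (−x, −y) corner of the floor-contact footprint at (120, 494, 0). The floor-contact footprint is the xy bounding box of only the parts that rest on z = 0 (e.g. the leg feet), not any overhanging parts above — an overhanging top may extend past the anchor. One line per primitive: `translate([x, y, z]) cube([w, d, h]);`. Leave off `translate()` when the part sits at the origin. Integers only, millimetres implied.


translate([120, 494, 0]) cube([2329, 113, 140]);


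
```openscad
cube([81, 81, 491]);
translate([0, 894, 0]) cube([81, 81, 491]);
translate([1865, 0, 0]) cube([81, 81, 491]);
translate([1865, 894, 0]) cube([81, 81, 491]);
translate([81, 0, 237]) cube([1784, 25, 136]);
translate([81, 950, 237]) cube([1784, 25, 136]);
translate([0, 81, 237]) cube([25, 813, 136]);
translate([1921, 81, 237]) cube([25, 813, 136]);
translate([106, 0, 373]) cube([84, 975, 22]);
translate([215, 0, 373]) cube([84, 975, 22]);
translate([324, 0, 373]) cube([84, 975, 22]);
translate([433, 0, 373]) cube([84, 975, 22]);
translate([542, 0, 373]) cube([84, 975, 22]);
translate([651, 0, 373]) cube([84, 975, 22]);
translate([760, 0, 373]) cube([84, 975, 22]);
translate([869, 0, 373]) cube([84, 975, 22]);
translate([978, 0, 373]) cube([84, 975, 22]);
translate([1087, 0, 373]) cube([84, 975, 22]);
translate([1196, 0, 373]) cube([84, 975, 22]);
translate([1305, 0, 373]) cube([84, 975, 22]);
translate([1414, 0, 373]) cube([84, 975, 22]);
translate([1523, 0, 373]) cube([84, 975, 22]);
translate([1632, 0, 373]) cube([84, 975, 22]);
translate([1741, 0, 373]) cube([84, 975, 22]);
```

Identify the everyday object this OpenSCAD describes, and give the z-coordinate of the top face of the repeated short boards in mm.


A bed frame. The slat-top height is 395 mm.

Four posts, four rails, and a row of slats — a bed frame. Slats sit on the rails at z = 237 + 136 = 373; with slat thickness 22, the top is 395 mm.


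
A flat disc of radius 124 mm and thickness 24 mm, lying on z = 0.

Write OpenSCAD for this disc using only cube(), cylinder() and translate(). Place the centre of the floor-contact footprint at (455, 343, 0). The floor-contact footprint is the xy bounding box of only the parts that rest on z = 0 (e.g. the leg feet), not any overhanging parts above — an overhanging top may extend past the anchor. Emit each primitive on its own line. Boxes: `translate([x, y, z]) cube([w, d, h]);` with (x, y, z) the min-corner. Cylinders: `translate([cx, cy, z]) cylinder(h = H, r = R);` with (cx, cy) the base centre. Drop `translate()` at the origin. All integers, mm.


translate([455, 343, 0]) cylinder(h = 24, r = 124);


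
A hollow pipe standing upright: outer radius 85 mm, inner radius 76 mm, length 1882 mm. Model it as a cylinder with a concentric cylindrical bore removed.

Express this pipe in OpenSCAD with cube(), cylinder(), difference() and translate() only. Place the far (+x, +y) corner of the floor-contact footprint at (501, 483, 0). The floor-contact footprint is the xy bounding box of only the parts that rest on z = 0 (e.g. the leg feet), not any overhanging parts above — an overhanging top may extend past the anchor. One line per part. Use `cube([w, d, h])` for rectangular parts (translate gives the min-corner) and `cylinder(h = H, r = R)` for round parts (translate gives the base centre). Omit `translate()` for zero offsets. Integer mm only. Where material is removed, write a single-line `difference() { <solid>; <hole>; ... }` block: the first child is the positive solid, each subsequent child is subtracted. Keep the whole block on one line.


difference() { translate([416, 398, 0]) cylinder(h = 1882, r = 85); translate([416, 398, 0]) cylinder(h = 1882, r = 76); }


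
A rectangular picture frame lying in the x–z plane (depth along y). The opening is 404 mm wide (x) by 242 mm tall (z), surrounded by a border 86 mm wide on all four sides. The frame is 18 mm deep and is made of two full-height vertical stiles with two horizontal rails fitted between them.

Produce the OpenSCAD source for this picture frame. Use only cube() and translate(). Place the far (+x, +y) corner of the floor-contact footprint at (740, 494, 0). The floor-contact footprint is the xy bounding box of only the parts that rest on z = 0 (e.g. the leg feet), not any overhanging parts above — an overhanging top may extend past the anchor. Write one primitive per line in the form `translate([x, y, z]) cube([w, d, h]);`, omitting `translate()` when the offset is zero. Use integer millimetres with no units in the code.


translate([164, 476, 0]) cube([86, 18, 414]);
translate([654, 476, 0]) cube([86, 18, 414]);
translate([250, 476, 0]) cube([404, 18, 86]);
translate([250, 476, 328]) cube([404, 18, 86]);


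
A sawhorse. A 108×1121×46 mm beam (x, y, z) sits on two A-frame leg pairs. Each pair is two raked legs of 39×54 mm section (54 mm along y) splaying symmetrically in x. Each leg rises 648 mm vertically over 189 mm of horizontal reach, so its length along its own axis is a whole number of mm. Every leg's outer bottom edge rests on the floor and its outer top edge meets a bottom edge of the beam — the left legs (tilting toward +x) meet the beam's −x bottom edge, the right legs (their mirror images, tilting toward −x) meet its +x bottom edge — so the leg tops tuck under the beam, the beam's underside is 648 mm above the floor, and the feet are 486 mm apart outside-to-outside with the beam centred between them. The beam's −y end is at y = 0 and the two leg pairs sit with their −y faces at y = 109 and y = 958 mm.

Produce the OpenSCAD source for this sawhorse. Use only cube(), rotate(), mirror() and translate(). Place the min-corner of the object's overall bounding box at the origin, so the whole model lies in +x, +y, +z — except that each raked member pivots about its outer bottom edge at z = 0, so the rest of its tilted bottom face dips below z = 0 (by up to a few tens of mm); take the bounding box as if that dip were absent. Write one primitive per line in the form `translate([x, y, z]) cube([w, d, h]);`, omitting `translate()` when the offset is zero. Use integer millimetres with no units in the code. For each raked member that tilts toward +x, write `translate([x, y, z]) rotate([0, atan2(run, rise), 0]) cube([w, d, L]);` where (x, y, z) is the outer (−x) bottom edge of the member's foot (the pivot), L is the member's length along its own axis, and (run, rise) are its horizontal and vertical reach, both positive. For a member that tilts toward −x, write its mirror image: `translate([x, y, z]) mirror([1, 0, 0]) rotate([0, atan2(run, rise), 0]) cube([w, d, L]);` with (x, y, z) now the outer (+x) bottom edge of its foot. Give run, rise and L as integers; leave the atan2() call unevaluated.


// leg length = √(189² + 648²) = 675
// right-leg outer foot x = 2·189 + 108 = 486
// beam min-corner = (189, 0, 648)
translate([189, 0, 648]) cube([108, 1121, 46]);
translate([0, 109, 0]) rotate([0, atan2(189, 648), 0]) cube([39, 54, 675]);
translate([486, 109, 0]) mirror([1, 0, 0]) rotate([0, atan2(189, 648), 0]) cube([39, 54, 675]);
translate([0, 958, 0]) rotate([0, atan2(189, 648), 0]) cube([39, 54, 675]);
translate([486, 958, 0]) mirror([1, 0, 0]) rotate([0, atan2(189, 648), 0]) cube([39, 54, 675]);


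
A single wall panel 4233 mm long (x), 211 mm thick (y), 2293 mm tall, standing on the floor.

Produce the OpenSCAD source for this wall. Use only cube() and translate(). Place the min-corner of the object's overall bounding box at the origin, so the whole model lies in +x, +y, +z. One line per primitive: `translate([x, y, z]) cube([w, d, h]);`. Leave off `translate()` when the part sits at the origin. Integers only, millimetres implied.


cube([4233, 211, 2293]);


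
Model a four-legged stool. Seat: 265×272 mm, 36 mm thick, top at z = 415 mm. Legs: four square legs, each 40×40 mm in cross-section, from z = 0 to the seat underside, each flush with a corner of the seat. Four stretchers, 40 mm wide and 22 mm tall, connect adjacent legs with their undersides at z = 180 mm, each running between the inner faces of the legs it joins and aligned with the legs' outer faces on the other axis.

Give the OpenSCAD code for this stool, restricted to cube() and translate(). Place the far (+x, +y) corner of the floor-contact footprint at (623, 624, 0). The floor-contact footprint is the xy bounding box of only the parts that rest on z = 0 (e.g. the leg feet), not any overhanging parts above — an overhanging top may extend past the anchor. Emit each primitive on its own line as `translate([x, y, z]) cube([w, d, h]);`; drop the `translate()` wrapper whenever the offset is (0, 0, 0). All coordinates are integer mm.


translate([358, 352, 379]) cube([265, 272, 36]);
translate([358, 352, 0]) cube([40, 40, 379]);
translate([583, 352, 0]) cube([40, 40, 379]);
translate([358, 584, 0]) cube([40, 40, 379]);
translate([583, 584, 0]) cube([40, 40, 379]);
translate([398, 352, 180]) cube([185, 40, 22]);
translate([398, 584, 180]) cube([185, 40, 22]);
translate([358, 392, 180]) cube([40, 192, 22]);
translate([583, 392, 180]) cube([40, 192, 22]);


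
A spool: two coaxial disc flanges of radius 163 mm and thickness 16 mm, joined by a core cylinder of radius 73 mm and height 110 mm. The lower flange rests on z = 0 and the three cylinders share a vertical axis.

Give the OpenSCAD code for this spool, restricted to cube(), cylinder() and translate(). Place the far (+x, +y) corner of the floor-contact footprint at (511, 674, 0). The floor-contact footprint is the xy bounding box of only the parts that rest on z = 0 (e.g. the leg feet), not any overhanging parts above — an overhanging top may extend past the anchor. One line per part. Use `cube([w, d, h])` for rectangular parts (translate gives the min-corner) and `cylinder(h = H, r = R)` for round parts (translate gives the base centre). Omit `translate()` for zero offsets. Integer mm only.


translate([348, 511, 0]) cylinder(h = 16, r = 163);
translate([348, 511, 16]) cylinder(h = 110, r = 73);
translate([348, 511, 126]) cylinder(h = 16, r = 163);


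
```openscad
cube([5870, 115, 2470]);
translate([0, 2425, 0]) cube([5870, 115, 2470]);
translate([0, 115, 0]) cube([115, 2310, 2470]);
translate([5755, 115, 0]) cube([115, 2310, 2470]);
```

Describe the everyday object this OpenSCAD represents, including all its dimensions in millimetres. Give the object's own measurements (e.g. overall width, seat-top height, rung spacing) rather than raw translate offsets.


The wall frame of a small rectangular building: four walls, each 2470 mm tall and 115 mm thick, enclosing a footprint 5870 mm (x) by 2540 mm (y) outside-to-outside, with no floor or roof. The front and back walls (the −y and +y sides) span the full width; the two side walls fit between them.


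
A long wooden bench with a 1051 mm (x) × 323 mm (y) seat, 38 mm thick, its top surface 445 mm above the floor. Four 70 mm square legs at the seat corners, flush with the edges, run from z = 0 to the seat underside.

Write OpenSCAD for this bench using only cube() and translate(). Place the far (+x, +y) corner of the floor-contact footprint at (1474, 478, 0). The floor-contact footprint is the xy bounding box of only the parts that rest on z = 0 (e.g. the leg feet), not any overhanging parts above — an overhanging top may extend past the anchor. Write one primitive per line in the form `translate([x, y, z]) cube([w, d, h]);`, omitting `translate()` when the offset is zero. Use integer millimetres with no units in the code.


translate([423, 155, 407]) cube([1051, 323, 38]);
translate([423, 155, 0]) cube([70, 70, 407]);
translate([423, 408, 0]) cube([70, 70, 407]);
translate([1404, 155, 0]) cube([70, 70, 407]);
translate([1404, 408, 0]) cube([70, 70, 407]);


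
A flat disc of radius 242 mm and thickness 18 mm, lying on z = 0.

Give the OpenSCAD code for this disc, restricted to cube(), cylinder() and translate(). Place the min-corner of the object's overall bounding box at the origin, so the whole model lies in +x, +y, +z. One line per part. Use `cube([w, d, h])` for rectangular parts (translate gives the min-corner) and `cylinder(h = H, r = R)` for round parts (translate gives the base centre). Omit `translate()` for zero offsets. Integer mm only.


translate([242, 242, 0]) cylinder(h = 18, r = 242);


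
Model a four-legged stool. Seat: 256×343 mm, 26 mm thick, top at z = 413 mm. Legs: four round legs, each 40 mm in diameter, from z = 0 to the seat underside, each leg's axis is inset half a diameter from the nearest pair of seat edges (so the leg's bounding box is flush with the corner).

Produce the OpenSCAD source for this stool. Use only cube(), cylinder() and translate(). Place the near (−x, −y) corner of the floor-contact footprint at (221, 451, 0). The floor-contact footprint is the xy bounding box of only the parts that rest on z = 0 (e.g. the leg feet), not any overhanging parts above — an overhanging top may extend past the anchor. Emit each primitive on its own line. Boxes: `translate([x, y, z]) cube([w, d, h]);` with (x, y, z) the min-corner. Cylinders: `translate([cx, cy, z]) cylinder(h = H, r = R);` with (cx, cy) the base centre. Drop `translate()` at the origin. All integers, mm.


translate([221, 451, 387]) cube([256, 343, 26]);
translate([241, 471, 0]) cylinder(h = 387, r = 20);
translate([457, 471, 0]) cylinder(h = 387, r = 20);
translate([241, 774, 0]) cylinder(h = 387, r = 20);
translate([457, 774, 0]) cylinder(h = 387, r = 20);


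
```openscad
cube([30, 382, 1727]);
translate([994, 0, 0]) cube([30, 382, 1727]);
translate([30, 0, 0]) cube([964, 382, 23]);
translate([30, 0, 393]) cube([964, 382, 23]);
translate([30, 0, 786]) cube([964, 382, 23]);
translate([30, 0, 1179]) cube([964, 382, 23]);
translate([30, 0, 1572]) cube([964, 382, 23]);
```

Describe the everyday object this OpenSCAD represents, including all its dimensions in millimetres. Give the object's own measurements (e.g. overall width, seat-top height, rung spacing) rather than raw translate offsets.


An open bookshelf. Two side panels, each 30 mm thick, 382 mm deep and 1727 mm tall, stand 1024 mm apart (outside-to-outside). Between them sit 5 shelves, each 23 mm thick and 382 mm deep, spanning the full gap between the sides. The bottom shelf rests on the floor (its underside at z = 0) and the clear gap between one shelf's top and the next shelf's underside is 370 mm.


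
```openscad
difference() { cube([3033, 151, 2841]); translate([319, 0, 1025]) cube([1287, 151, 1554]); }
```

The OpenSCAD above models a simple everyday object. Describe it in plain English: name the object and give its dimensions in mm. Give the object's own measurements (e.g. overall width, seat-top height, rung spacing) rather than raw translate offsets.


A wall 3033 mm long (x), 151 mm thick (y), 2841 mm tall, with a rectangular window opening cut through it. The opening is 1287 mm wide and 1554 mm tall; its sill is at z = 1025 mm and its near (−x) edge is 319 mm from the wall's −x end. The opening passes through the full wall thickness.


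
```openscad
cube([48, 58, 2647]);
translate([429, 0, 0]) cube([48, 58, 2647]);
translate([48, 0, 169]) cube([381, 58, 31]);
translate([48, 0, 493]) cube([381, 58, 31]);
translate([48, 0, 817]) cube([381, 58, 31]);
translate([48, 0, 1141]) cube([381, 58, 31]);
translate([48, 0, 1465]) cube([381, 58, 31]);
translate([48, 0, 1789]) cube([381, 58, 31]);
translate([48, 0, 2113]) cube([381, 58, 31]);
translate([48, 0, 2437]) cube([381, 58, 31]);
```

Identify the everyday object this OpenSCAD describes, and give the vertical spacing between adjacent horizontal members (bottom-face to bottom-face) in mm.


A ladder. The rung spacing is 324 mm.

Two tall 48×58 posts with 8 short bars between them — a ladder. Adjacent rungs sit at z = 169 and z = 493, so the spacing is 493 − 169 = 324 mm.


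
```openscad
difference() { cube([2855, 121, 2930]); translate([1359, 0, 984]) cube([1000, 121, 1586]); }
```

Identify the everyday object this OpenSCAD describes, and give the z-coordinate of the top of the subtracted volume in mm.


A wall with a window opening. The window head height is 2570 mm.

A wall with a rectangular opening subtracted — a window. Sill at z = 984, opening 1586 mm tall, so the head is at 984 + 1586 = 2570 mm.


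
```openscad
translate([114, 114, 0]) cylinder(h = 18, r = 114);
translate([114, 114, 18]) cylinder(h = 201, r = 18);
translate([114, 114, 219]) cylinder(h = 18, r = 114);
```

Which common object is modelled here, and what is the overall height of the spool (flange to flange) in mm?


A spool. The overall height is 237 mm.

Three coaxial cylinders, large–small–large — a spool. Two 18 mm flanges and a 201 mm core give 18 + 201 + 18 = 237 mm.


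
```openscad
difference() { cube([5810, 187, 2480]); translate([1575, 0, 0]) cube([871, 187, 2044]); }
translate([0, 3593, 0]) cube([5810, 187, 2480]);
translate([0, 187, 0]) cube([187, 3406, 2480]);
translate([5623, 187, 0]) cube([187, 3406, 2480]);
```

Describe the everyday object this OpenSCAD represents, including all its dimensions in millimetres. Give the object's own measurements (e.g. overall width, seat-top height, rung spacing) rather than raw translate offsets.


A single room: four walls, each 2480 mm tall and 187 mm thick, enclosing an outside footprint 5810×3780 mm (x × y), no floor or roof. The front and back walls (−y and +y sides) run the full x-width; the side walls fit between their inner faces. A door opening 871 mm wide and 2044 mm tall is cut through the front wall from the floor up, its −x edge 1575 mm from the wall's −x end.


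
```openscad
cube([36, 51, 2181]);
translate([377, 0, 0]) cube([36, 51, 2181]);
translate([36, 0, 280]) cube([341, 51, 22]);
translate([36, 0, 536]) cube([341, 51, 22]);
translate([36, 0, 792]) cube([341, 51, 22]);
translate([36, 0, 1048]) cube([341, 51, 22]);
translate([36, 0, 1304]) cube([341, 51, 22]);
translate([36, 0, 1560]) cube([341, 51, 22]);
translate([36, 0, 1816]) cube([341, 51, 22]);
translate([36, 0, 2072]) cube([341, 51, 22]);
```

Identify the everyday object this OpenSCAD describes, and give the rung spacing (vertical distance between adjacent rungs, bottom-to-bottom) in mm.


A ladder. The rung spacing is 256 mm.

Two tall 36×51 posts with 8 short bars between them — a ladder. Adjacent rungs sit at z = 280 and z = 536, so the spacing is 536 − 280 = 256 mm.


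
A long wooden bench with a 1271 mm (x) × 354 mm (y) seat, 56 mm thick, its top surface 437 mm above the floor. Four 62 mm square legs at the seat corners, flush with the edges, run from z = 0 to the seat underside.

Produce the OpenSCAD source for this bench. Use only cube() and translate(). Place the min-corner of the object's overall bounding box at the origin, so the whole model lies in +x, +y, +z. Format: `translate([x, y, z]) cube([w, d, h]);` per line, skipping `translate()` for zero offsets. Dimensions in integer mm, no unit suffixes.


// leg_h = 437 − 56 = 381
translate([0, 0, 381]) cube([1271, 354, 56]);
cube([62, 62, 381]);
translate([0, 292, 0]) cube([62, 62, 381]);
translate([1209, 0, 0]) cube([62, 62, 381]);
translate([1209, 292, 0]) cube([62, 62, 381]);


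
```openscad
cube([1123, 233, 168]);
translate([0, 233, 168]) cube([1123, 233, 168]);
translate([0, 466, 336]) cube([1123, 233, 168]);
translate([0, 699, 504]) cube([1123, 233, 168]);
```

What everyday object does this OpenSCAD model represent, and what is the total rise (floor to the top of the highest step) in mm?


A staircase. The total rise is 672 mm.

4 identical blocks, each offset up and back from the previous — a staircase. Each step is 168 mm tall and there are 4 of them, so the total rise is 4 × 168 = 672 mm.


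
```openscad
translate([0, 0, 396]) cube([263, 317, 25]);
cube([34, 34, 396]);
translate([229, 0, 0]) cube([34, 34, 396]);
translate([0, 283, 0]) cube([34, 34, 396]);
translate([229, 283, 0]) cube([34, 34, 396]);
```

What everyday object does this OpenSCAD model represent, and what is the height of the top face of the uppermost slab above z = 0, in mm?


A stool. The seat height is 421 mm.

A 263×317×25 slab at z = 396 on four corner posts — a stool. The seat top is 396 + 25 = 421 mm.


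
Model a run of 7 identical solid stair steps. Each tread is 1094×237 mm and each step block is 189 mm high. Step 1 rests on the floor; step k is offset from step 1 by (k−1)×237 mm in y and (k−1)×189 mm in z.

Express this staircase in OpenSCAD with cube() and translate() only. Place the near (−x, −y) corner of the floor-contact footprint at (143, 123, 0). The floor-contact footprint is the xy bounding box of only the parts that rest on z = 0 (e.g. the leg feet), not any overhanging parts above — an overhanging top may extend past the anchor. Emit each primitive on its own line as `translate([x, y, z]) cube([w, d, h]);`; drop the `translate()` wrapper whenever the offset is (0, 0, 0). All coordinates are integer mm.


translate([143, 123, 0]) cube([1094, 237, 189]);
translate([143, 360, 189]) cube([1094, 237, 189]);
translate([143, 597, 378]) cube([1094, 237, 189]);
translate([143, 834, 567]) cube([1094, 237, 189]);
translate([143, 1071, 756]) cube([1094, 237, 189]);
translate([143, 1308, 945]) cube([1094, 237, 189]);
translate([143, 1545, 1134]) cube([1094, 237, 189]);
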